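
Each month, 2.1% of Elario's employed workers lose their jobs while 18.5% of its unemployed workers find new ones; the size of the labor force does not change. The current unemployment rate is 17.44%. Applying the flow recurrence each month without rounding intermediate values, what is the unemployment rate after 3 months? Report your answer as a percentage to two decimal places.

With a fixed labor force, u_{t+1} = u_t + s·(1−u_t) − f·u_t = u_t·(1−s−f) + s.
Here 1−s−f = 0.794 and s = 0.021.
u_1 = 0.174400 × 0.794 + 0.021 = 0.159474.
u_2 = 0.159474 × 0.794 + 0.021 = 0.147622.
u_3 = 0.147622 × 0.794 + 0.021 = 0.138212.

Unemployment rate after three months ≈ 13.82%.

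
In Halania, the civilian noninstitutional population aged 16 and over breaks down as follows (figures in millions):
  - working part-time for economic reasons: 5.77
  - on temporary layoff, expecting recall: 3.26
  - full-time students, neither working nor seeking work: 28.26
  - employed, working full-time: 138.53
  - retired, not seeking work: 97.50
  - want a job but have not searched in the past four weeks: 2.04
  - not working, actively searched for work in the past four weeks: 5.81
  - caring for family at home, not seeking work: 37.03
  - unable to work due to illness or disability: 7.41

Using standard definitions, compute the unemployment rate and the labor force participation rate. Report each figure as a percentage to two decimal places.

Employed = 5.77 + 138.53 = 144.30 million (anyone who worked, including part-time for economic reasons, counts as employed).
Unemployed = 3.26 + 5.81 = 9.07 million (jobless and actively searching, or on temporary layoff).
Labor force = 144.30 + 9.07 = 153.37 million.
Not in labor force = 28.26 + 97.50 + 2.04 + 37.03 + 7.41 = 172.24 million (those not working and not actively searching are outside the labor force — including those who want a job but have given up searching).
Civilian working-age population = 153.37 + 172.24 = 325.61 million.
Unemployment rate = 9.07 / 153.37 = 5.91%.
Labor force participation rate = 153.37 / 325.61 = 47.10%.

Unemployment rate ≈ 5.91%; labor force participation rate ≈ 47.10%.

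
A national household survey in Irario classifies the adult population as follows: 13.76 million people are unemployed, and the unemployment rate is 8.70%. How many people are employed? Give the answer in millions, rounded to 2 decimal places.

About 144.40 million are employed.

Labor force = U / u = 13.76 / 0.0870 ≈ 158.16 million.
Employed = labor force − unemployed = 158.16 − 13.76 = 144.40 million.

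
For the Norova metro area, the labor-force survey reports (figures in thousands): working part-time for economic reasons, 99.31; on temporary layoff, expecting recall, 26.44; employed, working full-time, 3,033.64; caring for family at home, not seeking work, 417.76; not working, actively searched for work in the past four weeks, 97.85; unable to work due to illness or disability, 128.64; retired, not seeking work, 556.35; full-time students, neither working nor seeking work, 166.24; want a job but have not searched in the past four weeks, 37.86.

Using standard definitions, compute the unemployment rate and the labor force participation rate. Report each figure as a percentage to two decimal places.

Employed = 99.31 + 3,033.64 = 3,132.95 thousand (anyone who worked, including part-time for economic reasons, counts as employed).
Unemployed = 26.44 + 97.85 = 124.29 thousand (jobless and actively searching, or on temporary layoff).
Labor force = 3,132.95 + 124.29 = 3,257.24 thousand.
Not in labor force = 417.76 + 128.64 + 556.35 + 166.24 + 37.86 = 1,306.85 thousand (those not working and not actively searching are outside the labor force — including those who want a job but have given up searching).
Civilian working-age population = 3,257.24 + 1,306.85 = 4,564.09 thousand.
Unemployment rate = 124.29 / 3,257.24 = 3.82%.
Labor force participation rate = 3,257.24 / 4,564.09 = 71.37%.

Unemployment rate ≈ 3.82%; labor force participation rate ≈ 71.37%.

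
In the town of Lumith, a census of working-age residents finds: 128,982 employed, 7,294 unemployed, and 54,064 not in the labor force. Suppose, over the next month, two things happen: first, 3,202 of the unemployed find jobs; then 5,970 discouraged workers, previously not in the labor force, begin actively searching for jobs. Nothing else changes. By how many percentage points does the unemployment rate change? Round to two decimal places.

The unemployment rate changes by +1.72 percentage points.

Initially, labor force = 128,982 + 7,294 = 136,276, so u = 7,294/136,276 = 5.35%.
After the first change, unemployed falls and employed rises by 3,202; labor force unchanged → E = 132,184, U = 4,092, labor force = 136,276.
After the second change, unemployed and labor force both rise by 5,970 → E = 132,184, U = 10,062, labor force = 142,246.
New unemployment rate = 10,062 / 142,246 = 7.07%.
Change = 7.07% − 5.35% = +1.72 percentage points.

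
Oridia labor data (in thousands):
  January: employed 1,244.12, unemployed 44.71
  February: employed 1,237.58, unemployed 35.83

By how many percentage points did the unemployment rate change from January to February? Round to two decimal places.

The unemployment rate changed by −0.66 percentage points.

January: labor force = 1,244.12 + 44.71 = 1,288.83; u = 44.71/1,288.83 = 3.47%.
February: labor force = 1,237.58 + 35.83 = 1,273.41; u = 35.83/1,273.41 = 2.81%.
Change = 2.81% − 3.47% = −0.66 pp.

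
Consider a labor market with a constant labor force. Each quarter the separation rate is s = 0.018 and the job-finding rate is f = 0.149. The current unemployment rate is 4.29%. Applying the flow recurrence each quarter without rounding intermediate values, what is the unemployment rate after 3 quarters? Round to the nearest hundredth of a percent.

Unemployment rate after three quarters ≈ 7.03%.

With a fixed labor force, u_{t+1} = u_t + s·(1−u_t) − f·u_t = u_t·(1−s−f) + s.
Here 1−s−f = 0.833 and s = 0.018.
u_1 = 0.042900 × 0.833 + 0.018 = 0.053736.
u_2 = 0.053736 × 0.833 + 0.018 = 0.062762.
u_3 = 0.062762 × 0.833 + 0.018 = 0.070281.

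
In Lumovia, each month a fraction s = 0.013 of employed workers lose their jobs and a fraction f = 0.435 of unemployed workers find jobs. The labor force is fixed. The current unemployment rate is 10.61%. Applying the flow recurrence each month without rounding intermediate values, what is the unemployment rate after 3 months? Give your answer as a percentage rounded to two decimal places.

With a fixed labor force, u_{t+1} = u_t + s·(1−u_t) − f·u_t = u_t·(1−s−f) + s.
Here 1−s−f = 0.552 and s = 0.013.
u_1 = 0.106100 × 0.552 + 0.013 = 0.071567.
u_2 = 0.071567 × 0.552 + 0.013 = 0.052505.
u_3 = 0.052505 × 0.552 + 0.013 = 0.041983.

Unemployment rate after three months ≈ 4.20%.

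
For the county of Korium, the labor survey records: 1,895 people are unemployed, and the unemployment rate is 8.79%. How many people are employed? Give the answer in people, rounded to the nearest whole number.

Labor force = U / u = 1,895 / 0.0879 ≈ 21,559.
Employed = labor force − unemployed = 21,559 − 1,895 = 19,664.

About 19,664 are employed.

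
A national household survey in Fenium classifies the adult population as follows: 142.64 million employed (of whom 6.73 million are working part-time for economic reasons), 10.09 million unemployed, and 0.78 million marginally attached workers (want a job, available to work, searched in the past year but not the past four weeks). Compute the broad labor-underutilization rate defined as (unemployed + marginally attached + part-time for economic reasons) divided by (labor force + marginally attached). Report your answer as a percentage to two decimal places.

Broad underutilization rate ≈ 11.47%.

Labor force = 142.64 + 10.09 = 152.73 million.
Numerator = 10.09 + 0.78 + 6.73 = 17.60 million.
Denominator = 152.73 + 0.78 = 153.51 million.
Broad rate = 17.60 / 153.51 = 11.47%.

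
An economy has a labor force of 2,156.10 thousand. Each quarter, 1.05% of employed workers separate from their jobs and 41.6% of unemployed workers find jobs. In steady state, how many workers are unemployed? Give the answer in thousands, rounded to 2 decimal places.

About 53.08 thousand are unemployed in steady state.

Steady-state unemployment rate u* = s/(s+f) = 1.05/(1.05+41.6) = 0.024619.
Unemployed = u* × labor force = 0.024619 × 2,156.10 ≈ 53.08 thousand.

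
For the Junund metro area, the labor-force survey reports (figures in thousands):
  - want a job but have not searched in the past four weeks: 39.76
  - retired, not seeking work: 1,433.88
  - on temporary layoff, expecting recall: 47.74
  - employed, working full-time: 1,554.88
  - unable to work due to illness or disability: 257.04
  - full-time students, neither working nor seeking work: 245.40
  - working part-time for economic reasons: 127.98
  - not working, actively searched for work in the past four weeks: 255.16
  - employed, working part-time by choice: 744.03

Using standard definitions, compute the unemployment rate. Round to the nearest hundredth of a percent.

Unemployment rate ≈ 11.10%.

Employed = 1,554.88 + 127.98 + 744.03 = 2,426.89 thousand (anyone who worked, including part-time for economic reasons, counts as employed).
Unemployed = 47.74 + 255.16 = 302.90 thousand (jobless and actively searching, or on temporary layoff).
Labor force = 2,426.89 + 302.90 = 2,729.79 thousand.
Unemployment rate = 302.90 / 2,729.79 = 11.10%.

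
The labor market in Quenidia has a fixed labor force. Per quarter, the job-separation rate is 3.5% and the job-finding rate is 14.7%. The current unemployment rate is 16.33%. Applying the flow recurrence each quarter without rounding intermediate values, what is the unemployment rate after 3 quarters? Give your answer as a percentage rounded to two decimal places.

With a fixed labor force, u_{t+1} = u_t + s·(1−u_t) − f·u_t = u_t·(1−s−f) + s.
Here 1−s−f = 0.818 and s = 0.035.
u_1 = 0.163300 × 0.818 + 0.035 = 0.168579.
u_2 = 0.168579 × 0.818 + 0.035 = 0.172898.
u_3 = 0.172898 × 0.818 + 0.035 = 0.176431.

Unemployment rate after three quarters ≈ 17.64%.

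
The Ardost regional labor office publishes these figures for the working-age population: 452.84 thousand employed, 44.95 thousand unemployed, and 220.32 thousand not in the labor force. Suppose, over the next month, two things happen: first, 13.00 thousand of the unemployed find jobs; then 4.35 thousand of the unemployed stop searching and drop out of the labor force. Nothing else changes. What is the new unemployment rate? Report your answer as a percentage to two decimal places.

Initially, labor force = 452.84 + 44.95 = 497.79 thousand, so u = 44.95/497.79 = 9.03%.
After the first change, unemployed falls and employed rises by 13.00; labor force unchanged → E = 465.84, U = 31.95, labor force = 497.79 thousand.
After the second change, unemployed and labor force both fall by 4.35 → E = 465.84, U = 27.60, labor force = 493.44 thousand.
New unemployment rate = 27.60 / 493.44 = 5.59%.

New unemployment rate ≈ 5.59%.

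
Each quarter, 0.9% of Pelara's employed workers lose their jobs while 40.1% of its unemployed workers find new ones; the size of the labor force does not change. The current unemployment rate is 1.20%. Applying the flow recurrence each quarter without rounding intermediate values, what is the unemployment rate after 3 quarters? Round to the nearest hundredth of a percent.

With a fixed labor force, u_{t+1} = u_t + s·(1−u_t) − f·u_t = u_t·(1−s−f) + s.
Here 1−s−f = 0.590 and s = 0.009.
u_1 = 0.012000 × 0.590 + 0.009 = 0.016080.
u_2 = 0.016080 × 0.590 + 0.009 = 0.018487.
u_3 = 0.018487 × 0.590 + 0.009 = 0.019907.

Unemployment rate after three quarters ≈ 1.99%.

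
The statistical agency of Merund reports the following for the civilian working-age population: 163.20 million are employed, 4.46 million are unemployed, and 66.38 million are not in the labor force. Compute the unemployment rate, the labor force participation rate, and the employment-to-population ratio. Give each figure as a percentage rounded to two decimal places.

Labor force = employed + unemployed = 163.20 + 4.46 = 167.66 million.
Working-age population = 167.66 + 66.38 = 234.04 million.
Unemployment rate = 4.46 / 167.66 = 2.66%.
Labor force participation rate = 167.66 / 234.04 = 71.64%.
Employment-population ratio = 163.20 / 234.04 = 69.73%.

Unemployment rate ≈ 2.66%; labor force participation rate ≈ 71.64%; employment-population ratio ≈ 69.73%.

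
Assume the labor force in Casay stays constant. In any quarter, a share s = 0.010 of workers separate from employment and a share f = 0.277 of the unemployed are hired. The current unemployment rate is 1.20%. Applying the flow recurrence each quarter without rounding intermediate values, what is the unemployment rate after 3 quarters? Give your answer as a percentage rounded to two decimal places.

Unemployment rate after three quarters ≈ 2.66%.

With a fixed labor force, u_{t+1} = u_t + s·(1−u_t) − f·u_t = u_t·(1−s−f) + s.
Here 1−s−f = 0.713 and s = 0.010.
u_1 = 0.012000 × 0.713 + 0.010 = 0.018556.
u_2 = 0.018556 × 0.713 + 0.010 = 0.023230.
u_3 = 0.023230 × 0.713 + 0.010 = 0.026563.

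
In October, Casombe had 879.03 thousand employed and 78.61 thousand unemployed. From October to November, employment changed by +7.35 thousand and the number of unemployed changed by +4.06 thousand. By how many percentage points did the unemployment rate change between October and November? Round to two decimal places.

October: labor force = 879.03 + 78.61 = 957.64; u = 78.61/957.64 = 8.21%.
November: labor force = 886.38 + 82.67 = 969.05; u = 82.67/969.05 = 8.53%.
Change = 8.53% − 8.21% = +0.32 pp.

The unemployment rate changed by +0.32 percentage points.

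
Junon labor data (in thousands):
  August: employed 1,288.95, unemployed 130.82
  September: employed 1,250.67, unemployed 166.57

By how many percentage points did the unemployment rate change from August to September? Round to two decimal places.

August: labor force = 1,288.95 + 130.82 = 1,419.77; u = 130.82/1,419.77 = 9.21%.
September: labor force = 1,250.67 + 166.57 = 1,417.24; u = 166.57/1,417.24 = 11.75%.
Change = 11.75% − 9.21% = +2.54 pp.

The unemployment rate changed by +2.54 percentage points.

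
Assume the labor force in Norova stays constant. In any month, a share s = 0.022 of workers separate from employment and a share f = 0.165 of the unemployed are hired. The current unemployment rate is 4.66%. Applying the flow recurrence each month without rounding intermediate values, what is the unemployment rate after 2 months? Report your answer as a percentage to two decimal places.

With a fixed labor force, u_{t+1} = u_t + s·(1−u_t) − f·u_t = u_t·(1−s−f) + s.
Here 1−s−f = 0.813 and s = 0.022.
u_1 = 0.046600 × 0.813 + 0.022 = 0.059886.
u_2 = 0.059886 × 0.813 + 0.022 = 0.070687.

Unemployment rate after two months ≈ 7.07%.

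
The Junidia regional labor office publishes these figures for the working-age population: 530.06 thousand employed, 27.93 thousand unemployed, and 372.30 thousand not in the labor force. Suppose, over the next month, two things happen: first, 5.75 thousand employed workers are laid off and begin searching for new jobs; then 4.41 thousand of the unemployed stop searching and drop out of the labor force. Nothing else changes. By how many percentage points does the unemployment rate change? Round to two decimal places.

The unemployment rate changes by +0.28 percentage points.

Initially, labor force = 530.06 + 27.93 = 557.99 thousand, so u = 27.93/557.99 = 5.01%.
After the first change, employed falls and unemployed rises by 5.75; labor force unchanged → E = 524.31, U = 33.68, labor force = 557.99 thousand.
After the second change, unemployed and labor force both fall by 4.41 → E = 524.31, U = 29.27, labor force = 553.58 thousand.
New unemployment rate = 29.27 / 553.58 = 5.29%.
Change = 5.29% − 5.01% = +0.28 percentage points.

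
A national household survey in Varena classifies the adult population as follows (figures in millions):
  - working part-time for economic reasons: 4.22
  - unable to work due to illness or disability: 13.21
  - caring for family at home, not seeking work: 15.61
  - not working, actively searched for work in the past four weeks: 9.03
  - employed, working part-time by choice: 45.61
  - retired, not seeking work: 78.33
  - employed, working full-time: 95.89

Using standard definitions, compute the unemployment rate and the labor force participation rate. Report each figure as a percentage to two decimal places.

Employed = 4.22 + 45.61 + 95.89 = 145.72 million (anyone who worked, including part-time for economic reasons, counts as employed).
Unemployed = 9.03 million.
Labor force = 145.72 + 9.03 = 154.75 million.
Not in labor force = 13.21 + 15.61 + 78.33 = 107.15 million (those not working and not actively searching are outside the labor force).
Civilian working-age population = 154.75 + 107.15 = 261.90 million.
Unemployment rate = 9.03 / 154.75 = 5.84%.
Labor force participation rate = 154.75 / 261.90 = 59.09%.

Unemployment rate ≈ 5.84%; labor force participation rate ≈ 59.09%.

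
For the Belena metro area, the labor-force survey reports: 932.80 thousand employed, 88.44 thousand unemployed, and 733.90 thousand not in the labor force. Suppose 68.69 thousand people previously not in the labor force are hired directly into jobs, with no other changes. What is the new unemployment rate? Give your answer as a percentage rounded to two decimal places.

New unemployment rate ≈ 8.11%.

Initially, labor force = 932.80 + 88.44 = 1,021.24 thousand, so u = 88.44/1,021.24 = 8.66%.
After the change, employed and labor force both rise by 68.69; unemployed unchanged → E = 1,001.49, U = 88.44, labor force = 1,089.93 thousand.
New unemployment rate = 88.44 / 1,089.93 = 8.11%.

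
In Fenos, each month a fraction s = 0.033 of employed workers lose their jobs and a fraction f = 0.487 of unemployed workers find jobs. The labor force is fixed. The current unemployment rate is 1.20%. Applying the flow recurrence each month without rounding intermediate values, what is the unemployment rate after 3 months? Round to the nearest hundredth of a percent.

With a fixed labor force, u_{t+1} = u_t + s·(1−u_t) − f·u_t = u_t·(1−s−f) + s.
Here 1−s−f = 0.480 and s = 0.033.
u_1 = 0.012000 × 0.480 + 0.033 = 0.038760.
u_2 = 0.038760 × 0.480 + 0.033 = 0.051605.
u_3 = 0.051605 × 0.480 + 0.033 = 0.057770.

Unemployment rate after three months ≈ 5.78%.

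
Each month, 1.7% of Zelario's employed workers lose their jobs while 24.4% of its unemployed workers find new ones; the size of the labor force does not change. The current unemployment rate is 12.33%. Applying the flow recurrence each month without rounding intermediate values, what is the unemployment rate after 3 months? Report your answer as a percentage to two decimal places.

Unemployment rate after three months ≈ 8.86%.

With a fixed labor force, u_{t+1} = u_t + s·(1−u_t) − f·u_t = u_t·(1−s−f) + s.
Here 1−s−f = 0.739 and s = 0.017.
u_1 = 0.123300 × 0.739 + 0.017 = 0.108119.
u_2 = 0.108119 × 0.739 + 0.017 = 0.096900.
u_3 = 0.096900 × 0.739 + 0.017 = 0.088609.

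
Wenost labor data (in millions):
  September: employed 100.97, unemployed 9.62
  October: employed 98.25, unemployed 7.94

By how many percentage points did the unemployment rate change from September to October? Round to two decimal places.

September: labor force = 100.97 + 9.62 = 110.59; u = 9.62/110.59 = 8.70%.
October: labor force = 98.25 + 7.94 = 106.19; u = 7.94/106.19 = 7.48%.
Change = 7.48% − 8.70% = −1.22 pp.

The unemployment rate changed by −1.22 percentage points.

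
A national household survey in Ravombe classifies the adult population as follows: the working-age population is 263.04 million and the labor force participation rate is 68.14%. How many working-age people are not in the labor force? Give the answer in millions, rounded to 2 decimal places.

Share not in the labor force = 1 − 0.6814 = 0.3186.
Not in labor force = 0.3186 × 263.04 ≈ 83.80 million.

About 83.80 million are not in the labor force.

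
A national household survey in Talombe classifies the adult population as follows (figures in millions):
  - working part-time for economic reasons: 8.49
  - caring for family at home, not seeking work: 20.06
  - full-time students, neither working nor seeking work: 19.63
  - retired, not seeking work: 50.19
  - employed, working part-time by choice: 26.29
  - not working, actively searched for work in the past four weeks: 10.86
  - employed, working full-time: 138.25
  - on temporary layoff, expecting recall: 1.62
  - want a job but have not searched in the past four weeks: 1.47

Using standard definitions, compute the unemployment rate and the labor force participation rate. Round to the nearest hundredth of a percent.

Employed = 8.49 + 26.29 + 138.25 = 173.03 million (anyone who worked, including part-time for economic reasons, counts as employed).
Unemployed = 10.86 + 1.62 = 12.48 million (jobless and actively searching, or on temporary layoff).
Labor force = 173.03 + 12.48 = 185.51 million.
Not in labor force = 20.06 + 19.63 + 50.19 + 1.47 = 91.35 million (those not working and not actively searching are outside the labor force — including those who want a job but have given up searching).
Civilian working-age population = 185.51 + 91.35 = 276.86 million.
Unemployment rate = 12.48 / 185.51 = 6.73%.
Labor force participation rate = 185.51 / 276.86 = 67.00%.

Unemployment rate ≈ 6.73%; labor force participation rate ≈ 67.00%.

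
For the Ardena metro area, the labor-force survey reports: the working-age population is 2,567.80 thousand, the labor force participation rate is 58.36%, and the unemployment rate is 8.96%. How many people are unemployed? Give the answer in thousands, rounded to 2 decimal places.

About 134.27 thousand are unemployed.

Labor force = 0.5836 × 2,567.80 = 1,498.57 thousand.
Unemployed = 0.0896 × 1,498.57 ≈ 134.27 thousand.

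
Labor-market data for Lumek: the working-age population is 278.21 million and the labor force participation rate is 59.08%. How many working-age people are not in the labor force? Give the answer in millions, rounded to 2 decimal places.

About 113.84 million are not in the labor force.

Share not in the labor force = 1 − 0.5908 = 0.4092.
Not in labor force = 0.4092 × 278.21 ≈ 113.84 million.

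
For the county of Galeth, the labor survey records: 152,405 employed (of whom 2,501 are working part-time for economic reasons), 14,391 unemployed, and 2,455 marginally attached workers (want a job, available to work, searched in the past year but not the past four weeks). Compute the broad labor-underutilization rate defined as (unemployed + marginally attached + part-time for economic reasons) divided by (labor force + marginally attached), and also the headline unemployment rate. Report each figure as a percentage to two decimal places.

Broad underutilization rate ≈ 11.43%; headline unemployment rate ≈ 8.63%.

Labor force = 152,405 + 14,391 = 166,796.
Numerator = 14,391 + 2,455 + 2,501 = 19,347.
Denominator = 166,796 + 2,455 = 169,251.
Broad rate = 19,347 / 169,251 = 11.43%.
Headline unemployment rate = 14,391 / 166,796 = 8.63%.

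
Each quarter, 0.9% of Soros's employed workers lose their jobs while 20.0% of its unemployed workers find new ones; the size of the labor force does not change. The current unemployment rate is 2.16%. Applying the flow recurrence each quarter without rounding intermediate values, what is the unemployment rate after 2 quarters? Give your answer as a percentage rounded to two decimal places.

With a fixed labor force, u_{t+1} = u_t + s·(1−u_t) − f·u_t = u_t·(1−s−f) + s.
Here 1−s−f = 0.791 and s = 0.009.
u_1 = 0.021600 × 0.791 + 0.009 = 0.026086.
u_2 = 0.026086 × 0.791 + 0.009 = 0.029634.

Unemployment rate after two quarters ≈ 2.96%.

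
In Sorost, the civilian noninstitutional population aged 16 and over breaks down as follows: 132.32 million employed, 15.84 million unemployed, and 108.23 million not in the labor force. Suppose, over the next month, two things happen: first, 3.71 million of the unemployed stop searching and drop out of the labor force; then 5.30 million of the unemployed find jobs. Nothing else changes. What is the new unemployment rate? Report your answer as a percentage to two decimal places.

Initially, labor force = 132.32 + 15.84 = 148.16 million, so u = 15.84/148.16 = 10.69%.
After the first change, unemployed and labor force both fall by 3.71 → E = 132.32, U = 12.13, labor force = 144.45 million.
After the second change, unemployed falls and employed rises by 5.30; labor force unchanged → E = 137.62, U = 6.83, labor force = 144.45 million.
New unemployment rate = 6.83 / 144.45 = 4.73%.

New unemployment rate ≈ 4.73%.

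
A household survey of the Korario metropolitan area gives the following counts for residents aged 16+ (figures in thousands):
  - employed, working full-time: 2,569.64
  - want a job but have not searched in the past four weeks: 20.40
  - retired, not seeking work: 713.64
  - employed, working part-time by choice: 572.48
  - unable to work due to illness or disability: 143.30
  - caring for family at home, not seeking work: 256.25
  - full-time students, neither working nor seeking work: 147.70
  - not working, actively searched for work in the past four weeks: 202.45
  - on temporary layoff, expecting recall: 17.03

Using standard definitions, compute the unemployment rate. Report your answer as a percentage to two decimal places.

Unemployment rate ≈ 6.53%.

Employed = 2,569.64 + 572.48 = 3,142.12 thousand.
Unemployed = 202.45 + 17.03 = 219.48 thousand (jobless and actively searching, or on temporary layoff).
Labor force = 3,142.12 + 219.48 = 3,361.60 thousand.
Unemployment rate = 219.48 / 3,361.60 = 6.53%.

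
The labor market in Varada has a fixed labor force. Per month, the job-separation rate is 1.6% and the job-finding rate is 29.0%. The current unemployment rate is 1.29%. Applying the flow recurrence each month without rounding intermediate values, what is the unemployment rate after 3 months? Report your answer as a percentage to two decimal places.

With a fixed labor force, u_{t+1} = u_t + s·(1−u_t) − f·u_t = u_t·(1−s−f) + s.
Here 1−s−f = 0.694 and s = 0.016.
u_1 = 0.012900 × 0.694 + 0.016 = 0.024953.
u_2 = 0.024953 × 0.694 + 0.016 = 0.033317.
u_3 = 0.033317 × 0.694 + 0.016 = 0.039122.

Unemployment rate after three months ≈ 3.91%.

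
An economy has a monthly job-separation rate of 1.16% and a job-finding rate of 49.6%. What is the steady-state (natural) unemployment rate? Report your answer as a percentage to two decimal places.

Steady-state unemployment rate ≈ 2.29%.

At steady state the flows balance: s·E = f·U, so U/(E+U) = s/(s+f).
u* = 1.16 / (1.16 + 49.6) = 1.16 / 50.76 = 2.29%.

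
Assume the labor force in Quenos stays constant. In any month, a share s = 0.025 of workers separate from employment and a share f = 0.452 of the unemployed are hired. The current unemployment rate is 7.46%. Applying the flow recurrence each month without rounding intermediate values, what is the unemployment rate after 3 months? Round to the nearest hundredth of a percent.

With a fixed labor force, u_{t+1} = u_t + s·(1−u_t) − f·u_t = u_t·(1−s−f) + s.
Here 1−s−f = 0.523 and s = 0.025.
u_1 = 0.074600 × 0.523 + 0.025 = 0.064016.
u_2 = 0.064016 × 0.523 + 0.025 = 0.058480.
u_3 = 0.058480 × 0.523 + 0.025 = 0.055585.

Unemployment rate after three months ≈ 5.56%.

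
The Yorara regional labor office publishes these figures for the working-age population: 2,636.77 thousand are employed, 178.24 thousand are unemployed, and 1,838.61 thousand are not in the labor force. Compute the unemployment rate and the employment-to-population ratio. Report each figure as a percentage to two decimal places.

Labor force = employed + unemployed = 2,636.77 + 178.24 = 2,815.01 thousand.
Working-age population = 2,815.01 + 1,838.61 = 4,653.62 thousand.
Unemployment rate = 178.24 / 2,815.01 = 6.33%.
Employment-population ratio = 2,636.77 / 4,653.62 = 56.66%.

Unemployment rate ≈ 6.33%; employment-population ratio ≈ 56.66%.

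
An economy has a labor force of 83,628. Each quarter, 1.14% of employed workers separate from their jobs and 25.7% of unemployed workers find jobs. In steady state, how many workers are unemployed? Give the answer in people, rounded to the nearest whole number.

Steady-state unemployment rate u* = s/(s+f) = 1.14/(1.14+25.7) = 0.042474.
Unemployed = u* × labor force = 0.042474 × 83,628 ≈ 3,552.

About 3,552 are unemployed in steady state.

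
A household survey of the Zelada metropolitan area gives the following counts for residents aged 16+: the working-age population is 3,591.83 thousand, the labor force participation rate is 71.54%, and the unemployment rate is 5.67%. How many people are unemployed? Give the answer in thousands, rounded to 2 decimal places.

About 145.70 thousand are unemployed.

Labor force = 0.7154 × 3,591.83 = 2,569.60 thousand.
Unemployed = 0.0567 × 2,569.60 ≈ 145.70 thousand.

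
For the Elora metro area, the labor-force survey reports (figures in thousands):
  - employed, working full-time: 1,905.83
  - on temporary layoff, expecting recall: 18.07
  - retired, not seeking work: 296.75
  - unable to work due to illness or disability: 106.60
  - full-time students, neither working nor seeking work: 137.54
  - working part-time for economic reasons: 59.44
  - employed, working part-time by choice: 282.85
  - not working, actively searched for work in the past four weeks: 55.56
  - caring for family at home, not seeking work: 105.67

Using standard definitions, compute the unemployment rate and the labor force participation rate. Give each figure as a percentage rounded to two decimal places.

Unemployment rate ≈ 3.17%; labor force participation rate ≈ 78.22%.

Employed = 1,905.83 + 59.44 + 282.85 = 2,248.12 thousand (anyone who worked, including part-time for economic reasons, counts as employed).
Unemployed = 18.07 + 55.56 = 73.63 thousand (jobless and actively searching, or on temporary layoff).
Labor force = 2,248.12 + 73.63 = 2,321.75 thousand.
Not in labor force = 296.75 + 106.60 + 137.54 + 105.67 = 646.56 thousand (those not working and not actively searching are outside the labor force).
Civilian working-age population = 2,321.75 + 646.56 = 2,968.31 thousand.
Unemployment rate = 73.63 / 2,321.75 = 3.17%.
Labor force participation rate = 2,321.75 / 2,968.31 = 78.22%.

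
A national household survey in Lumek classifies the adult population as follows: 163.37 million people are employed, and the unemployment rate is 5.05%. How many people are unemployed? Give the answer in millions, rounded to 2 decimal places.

About 8.69 million are unemployed.

Let U be the number unemployed. The labor force is E + U, and U/(E+U) = 0.0505.
So U = 0.0505 × 163.37 / (1 − 0.0505) = 8.2502 / 0.9495 ≈ 8.69 million.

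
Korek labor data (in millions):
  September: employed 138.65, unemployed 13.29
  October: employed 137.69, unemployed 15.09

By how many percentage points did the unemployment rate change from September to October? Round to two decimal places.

September: labor force = 138.65 + 13.29 = 151.94; u = 13.29/151.94 = 8.75%.
October: labor force = 137.69 + 15.09 = 152.78; u = 15.09/152.78 = 9.88%.
Change = 9.88% − 8.75% = +1.13 pp.

The unemployment rate changed by +1.13 percentage points.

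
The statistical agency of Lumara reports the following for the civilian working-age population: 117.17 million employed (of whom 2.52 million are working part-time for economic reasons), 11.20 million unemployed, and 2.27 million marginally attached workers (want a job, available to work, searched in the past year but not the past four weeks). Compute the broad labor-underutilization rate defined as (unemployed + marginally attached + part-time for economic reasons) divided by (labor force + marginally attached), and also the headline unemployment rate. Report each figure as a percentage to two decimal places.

Labor force = 117.17 + 11.20 = 128.37 million.
Numerator = 11.20 + 2.27 + 2.52 = 15.99 million.
Denominator = 128.37 + 2.27 = 130.64 million.
Broad rate = 15.99 / 130.64 = 12.24%.
Headline unemployment rate = 11.20 / 128.37 = 8.72%.

Broad underutilization rate ≈ 12.24%; headline unemployment rate ≈ 8.72%.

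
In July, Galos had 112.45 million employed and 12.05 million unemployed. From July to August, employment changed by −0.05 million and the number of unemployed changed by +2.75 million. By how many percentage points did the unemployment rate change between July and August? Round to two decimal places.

July: labor force = 112.45 + 12.05 = 124.50; u = 12.05/124.50 = 9.68%.
August: labor force = 112.40 + 14.80 = 127.20; u = 14.80/127.20 = 11.64%.
Change = 11.64% − 9.68% = +1.96 pp.

The unemployment rate changed by +1.96 percentage points.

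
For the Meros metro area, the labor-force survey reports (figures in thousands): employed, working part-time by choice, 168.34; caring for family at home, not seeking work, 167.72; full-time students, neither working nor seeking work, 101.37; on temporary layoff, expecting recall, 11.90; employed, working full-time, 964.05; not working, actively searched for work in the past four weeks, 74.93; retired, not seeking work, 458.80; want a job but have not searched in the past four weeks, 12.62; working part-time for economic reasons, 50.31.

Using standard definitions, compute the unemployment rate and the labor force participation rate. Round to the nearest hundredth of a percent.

Employed = 168.34 + 964.05 + 50.31 = 1,182.70 thousand (anyone who worked, including part-time for economic reasons, counts as employed).
Unemployed = 11.90 + 74.93 = 86.83 thousand (jobless and actively searching, or on temporary layoff).
Labor force = 1,182.70 + 86.83 = 1,269.53 thousand.
Not in labor force = 167.72 + 101.37 + 458.80 + 12.62 = 740.51 thousand (those not working and not actively searching are outside the labor force — including those who want a job but have given up searching).
Civilian working-age population = 1,269.53 + 740.51 = 2,010.04 thousand.
Unemployment rate = 86.83 / 1,269.53 = 6.84%.
Labor force participation rate = 1,269.53 / 2,010.04 = 63.16%.

Unemployment rate ≈ 6.84%; labor force participation rate ≈ 63.16%.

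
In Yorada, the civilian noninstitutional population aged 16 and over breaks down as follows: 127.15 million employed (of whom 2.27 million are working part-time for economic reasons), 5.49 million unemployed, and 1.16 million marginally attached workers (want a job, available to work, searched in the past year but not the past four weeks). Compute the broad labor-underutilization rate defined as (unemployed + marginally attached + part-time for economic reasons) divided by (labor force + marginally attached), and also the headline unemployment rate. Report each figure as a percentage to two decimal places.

Labor force = 127.15 + 5.49 = 132.64 million.
Numerator = 5.49 + 1.16 + 2.27 = 8.92 million.
Denominator = 132.64 + 1.16 = 133.80 million.
Broad rate = 8.92 / 133.80 = 6.67%.
Headline unemployment rate = 5.49 / 132.64 = 4.14%.

Broad underutilization rate ≈ 6.67%; headline unemployment rate ≈ 4.14%.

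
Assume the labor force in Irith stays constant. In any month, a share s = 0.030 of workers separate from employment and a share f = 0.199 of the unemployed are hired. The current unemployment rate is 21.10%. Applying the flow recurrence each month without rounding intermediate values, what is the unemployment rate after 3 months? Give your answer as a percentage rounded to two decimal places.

With a fixed labor force, u_{t+1} = u_t + s·(1−u_t) − f·u_t = u_t·(1−s−f) + s.
Here 1−s−f = 0.771 and s = 0.030.
u_1 = 0.211000 × 0.771 + 0.030 = 0.192681.
u_2 = 0.192681 × 0.771 + 0.030 = 0.178557.
u_3 = 0.178557 × 0.771 + 0.030 = 0.167667.

Unemployment rate after three months ≈ 16.77%.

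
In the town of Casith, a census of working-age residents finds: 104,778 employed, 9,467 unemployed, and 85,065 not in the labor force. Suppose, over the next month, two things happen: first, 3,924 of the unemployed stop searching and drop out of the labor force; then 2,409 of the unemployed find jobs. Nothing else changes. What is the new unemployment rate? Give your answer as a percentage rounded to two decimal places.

Initially, labor force = 104,778 + 9,467 = 114,245, so u = 9,467/114,245 = 8.29%.
After the first change, unemployed and labor force both fall by 3,924 → E = 104,778, U = 5,543, labor force = 110,321.
After the second change, unemployed falls and employed rises by 2,409; labor force unchanged → E = 107,187, U = 3,134, labor force = 110,321.
New unemployment rate = 3,134 / 110,321 = 2.84%.

New unemployment rate ≈ 2.84%.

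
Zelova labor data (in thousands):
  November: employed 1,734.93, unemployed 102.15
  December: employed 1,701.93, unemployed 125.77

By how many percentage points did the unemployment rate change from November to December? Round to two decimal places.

The unemployment rate changed by +1.32 percentage points.

November: labor force = 1,734.93 + 102.15 = 1,837.08; u = 102.15/1,837.08 = 5.56%.
December: labor force = 1,701.93 + 125.77 = 1,827.70; u = 125.77/1,827.70 = 6.88%.
Change = 6.88% − 5.56% = +1.32 pp.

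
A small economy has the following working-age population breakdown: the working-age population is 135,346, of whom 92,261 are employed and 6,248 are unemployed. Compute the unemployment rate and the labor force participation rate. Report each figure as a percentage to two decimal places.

Labor force = employed + unemployed = 92,261 + 6,248 = 98,509.
Unemployment rate = 6,248 / 98,509 = 6.34%.
Labor force participation rate = 98,509 / 135,346 = 72.78%.

Unemployment rate ≈ 6.34%; labor force participation rate ≈ 72.78%.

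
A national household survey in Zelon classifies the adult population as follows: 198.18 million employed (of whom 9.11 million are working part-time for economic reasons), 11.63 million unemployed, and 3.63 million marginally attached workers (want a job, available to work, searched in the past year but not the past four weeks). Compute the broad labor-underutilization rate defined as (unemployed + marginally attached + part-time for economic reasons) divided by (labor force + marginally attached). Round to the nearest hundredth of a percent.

Labor force = 198.18 + 11.63 = 209.81 million.
Numerator = 11.63 + 3.63 + 9.11 = 24.37 million.
Denominator = 209.81 + 3.63 = 213.44 million.
Broad rate = 24.37 / 213.44 = 11.42%.

Broad underutilization rate ≈ 11.42%.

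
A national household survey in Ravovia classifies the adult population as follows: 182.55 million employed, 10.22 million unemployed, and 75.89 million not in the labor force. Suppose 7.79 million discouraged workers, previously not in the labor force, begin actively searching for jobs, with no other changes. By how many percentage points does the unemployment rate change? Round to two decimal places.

The unemployment rate changes by +3.68 percentage points.

Initially, labor force = 182.55 + 10.22 = 192.77 million, so u = 10.22/192.77 = 5.30%.
After the change, unemployed and labor force both rise by 7.79 → E = 182.55, U = 18.01, labor force = 200.56 million.
New unemployment rate = 18.01 / 200.56 = 8.98%.
Change = 8.98% − 5.30% = +3.68 percentage points.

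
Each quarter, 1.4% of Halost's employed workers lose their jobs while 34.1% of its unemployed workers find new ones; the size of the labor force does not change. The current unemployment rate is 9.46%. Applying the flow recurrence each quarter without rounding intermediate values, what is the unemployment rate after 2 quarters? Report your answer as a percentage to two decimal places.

With a fixed labor force, u_{t+1} = u_t + s·(1−u_t) − f·u_t = u_t·(1−s−f) + s.
Here 1−s−f = 0.645 and s = 0.014.
u_1 = 0.094600 × 0.645 + 0.014 = 0.075017.
u_2 = 0.075017 × 0.645 + 0.014 = 0.062386.

Unemployment rate after two quarters ≈ 6.24%.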